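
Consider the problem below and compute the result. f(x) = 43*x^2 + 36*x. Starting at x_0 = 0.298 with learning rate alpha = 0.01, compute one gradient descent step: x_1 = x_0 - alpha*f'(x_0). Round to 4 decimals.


We compute the gradient at x_0 and apply the update.
f'(x) = 86*x + 36
f'(0.298) = 86*0.298 + 36 = 61.628
x_1 = 0.298 - 0.01*61.628 = -0.3183


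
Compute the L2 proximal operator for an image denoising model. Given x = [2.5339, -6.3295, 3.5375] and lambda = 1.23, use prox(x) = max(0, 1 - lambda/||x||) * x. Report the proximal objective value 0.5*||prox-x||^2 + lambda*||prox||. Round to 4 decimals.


Step 1: Compute ||x||.
||x|| = 7.681
Step 2: Compute scaling factor.
scale = max(0, 1 - 1.23/7.681) = 0.8399
Step 3: prox(x) = [2.1281, -5.3159, 2.971]
||prox(x)|| = 6.451
Step 4: Proximal objective.
0.5*||prox-x||^2 = 0.7565
lambda*||prox|| = 7.9347
Total = 8.6911


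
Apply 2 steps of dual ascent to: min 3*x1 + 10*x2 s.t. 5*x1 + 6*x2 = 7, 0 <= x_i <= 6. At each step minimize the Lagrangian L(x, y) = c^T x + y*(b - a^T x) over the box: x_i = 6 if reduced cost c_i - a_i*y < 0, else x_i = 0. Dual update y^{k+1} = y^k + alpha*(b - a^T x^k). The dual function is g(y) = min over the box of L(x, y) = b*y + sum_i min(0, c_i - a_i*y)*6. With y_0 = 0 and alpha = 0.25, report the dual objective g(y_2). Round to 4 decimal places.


Dual ascent for LP: min 3*x1 + 10*x2, 5*x1 + 6*x2 = 7, 0 <= x_i <= 6
Step 1: y^k = 0.0, reduced costs: (3.0, 10.0)
  x^k = (0.0, 0.0), subgradient = b - a^T x = 7.0
  y^{k+1} = 0.0 + 0.25*7.0 = 1.75
Step 2: y^k = 1.75, reduced costs: (-5.75, -0.5)
  x^k = (6.0, 6.0), subgradient = b - a^T x = -59.0
  y^{k+1} = 1.75 + 0.25*-59.0 = -13.0
Dual objective at y_2 = -13.0: reduced costs (68.0, 88.0), box minimizer x = (0.0, 0.0)
g(y_2) = b*y + (c1 - a1*y)*x1 + (c2 - a2*y)*x2 = 7*(-13.0) + 68.0*0.0 + 88.0*0.0 = -91.0 + 0.0 + 0.0 = -91.0


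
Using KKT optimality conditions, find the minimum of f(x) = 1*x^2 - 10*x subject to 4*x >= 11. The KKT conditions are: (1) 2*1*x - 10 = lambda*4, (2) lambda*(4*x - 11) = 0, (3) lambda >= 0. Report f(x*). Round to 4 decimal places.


Step 1: Try lambda = 0 (constraint inactive).
Stationarity: 2*1*x - 10 = 0
x* = 10/(2*1) = 5.0
Check constraint: 4*5.0 = 20.0 >= 11 -- satisfied.
Step 2: Compute optimal value.
f(x*) = 1*5.0^2 - 10*5.0 = -25.0


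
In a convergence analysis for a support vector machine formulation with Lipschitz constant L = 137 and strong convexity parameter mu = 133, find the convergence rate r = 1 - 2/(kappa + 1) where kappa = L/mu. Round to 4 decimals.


Step 1: Compute the condition number.
kappa = L/mu = 137/133 = 1.0301
Step 2: Compute the convergence rate.
r = 1 - 2/(kappa + 1) = 1 - 2*mu/(L + mu) = (L - mu)/(L + mu) = 4/270 = 0.0148


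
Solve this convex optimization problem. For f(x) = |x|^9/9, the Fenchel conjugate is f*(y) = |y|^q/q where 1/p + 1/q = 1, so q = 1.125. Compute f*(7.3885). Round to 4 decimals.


The conjugate exponent q satisfies 1/p + 1/q = 1.
p = 9, so q = 9/(9 - 1) = 1.125
|y|^q = 7.3885^1.125 = 9.4869
f*(7.3885) = 9.4869 / 1.125 = 8.4328


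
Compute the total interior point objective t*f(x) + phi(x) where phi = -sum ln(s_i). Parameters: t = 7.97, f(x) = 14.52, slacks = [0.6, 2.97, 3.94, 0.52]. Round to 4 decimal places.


Step 1: Compute log-barrier.
ln values: [-0.5108, 1.0886, 1.3712, -0.6539]
phi = -(-0.5108 + 1.0886 + 1.3712 - 0.6539) = -1.295
Step 2: Compute augmented objective.
t*f(x) = 7.97*14.52 = 115.7244
Total = 115.7244 - 1.295 = 114.4294


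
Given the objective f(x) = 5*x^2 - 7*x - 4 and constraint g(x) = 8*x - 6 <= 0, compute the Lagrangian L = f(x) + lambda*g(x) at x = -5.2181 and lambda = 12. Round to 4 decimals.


Step 1: Evaluate f(x).
f(-5.2181) = 5*(-5.2181)^2 - 7*(-5.2181) - 4 = 168.6695
Step 2: Evaluate g(x).
g(-5.2181) = 8*-5.2181 - 6 = -47.7448
Step 3: Compute Lagrangian.
L = 168.6695 + 12*-47.7448 = -404.2681


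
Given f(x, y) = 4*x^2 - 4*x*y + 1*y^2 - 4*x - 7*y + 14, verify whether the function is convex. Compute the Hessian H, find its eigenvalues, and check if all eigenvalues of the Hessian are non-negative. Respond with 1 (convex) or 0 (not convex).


The Hessian of f(x,y) = 4*x^2 - 4*x*y + 1*y^2 - 4*x - 7*y + 14 is:
H = [[8, -4], [-4, 2]]
Trace = 8 + 2 = 10
Determinant = 8*2 - (-4)^2 = 0
Discriminant = (10)^2 - 4*0 = 100.0
Eigenvalues: lambda_1 = 0.0, lambda_2 = 10.0
The function is convex.

1


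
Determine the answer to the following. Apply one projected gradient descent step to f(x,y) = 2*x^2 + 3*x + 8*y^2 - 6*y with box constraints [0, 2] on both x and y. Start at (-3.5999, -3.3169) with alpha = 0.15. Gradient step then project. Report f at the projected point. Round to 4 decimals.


Step 1: Compute gradient at (-3.5999, -3.3169).
grad_x = 2*2*-3.5999 + 3 = -11.3996
grad_y = 2*8*-3.3169 - 6 = -59.0704
Step 2: Gradient step.
x_raw = -3.5999 - 0.15*-11.3996 = -1.89
y_raw = -3.3169 - 0.15*-59.0704 = 5.5437
Step 3: Project onto [0, 2].
x_proj = clip(-1.89) = 0.0
y_proj = clip(5.5437) = 2.0
Step 4: Evaluate f.
f(0.0, 2.0) = 20.0


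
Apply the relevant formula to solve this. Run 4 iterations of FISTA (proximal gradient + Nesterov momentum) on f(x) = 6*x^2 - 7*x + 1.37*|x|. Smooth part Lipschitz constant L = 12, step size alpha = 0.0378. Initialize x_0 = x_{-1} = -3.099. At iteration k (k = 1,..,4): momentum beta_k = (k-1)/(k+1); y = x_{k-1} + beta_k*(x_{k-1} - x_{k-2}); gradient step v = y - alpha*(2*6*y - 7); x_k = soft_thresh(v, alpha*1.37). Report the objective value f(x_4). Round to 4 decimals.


FISTA on f(x) = 6*x^2 - 7*x + 1.37*|x|
L = 12, alpha = 0.0378
Iteration 1: beta = 0.0, y = -3.099 + 0.0*(-3.099 + 3.099) = -3.099
  grad(y) = -44.188, v = y - alpha*grad = -1.4287
  prox(v) = soft_thresh(-1.4287, 0.0518) = -1.3769
Iteration 2: beta = 0.3333, y = -1.3769 + 0.3333*(-1.3769 + 3.099) = -0.8029
  grad(y) = -16.6345, v = y - alpha*grad = -0.1741
  prox(v) = soft_thresh(-0.1741, 0.0518) = -0.1223
Iteration 3: beta = 0.5, y = -0.1223 + 0.5*(-0.1223 + 1.3769) = 0.505
  grad(y) = -0.9401, v = y - alpha*grad = 0.5405
  prox(v) = soft_thresh(0.5405, 0.0518) = 0.4887
Iteration 4: beta = 0.6, y = 0.4887 + 0.6*(0.4887 + 0.1223) = 0.8554
  grad(y) = 3.2645, v = y - alpha*grad = 0.732
  prox(v) = soft_thresh(0.732, 0.0518) = 0.6802
f(x_4) = 6*0.6802^2 - 7*0.6802 + 1.37*|0.6802| = -1.0535


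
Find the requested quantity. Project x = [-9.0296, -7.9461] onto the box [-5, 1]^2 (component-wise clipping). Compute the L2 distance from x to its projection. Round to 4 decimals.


Project each component onto [-5, 1].
clip(-9.0296) = -5.0, clip(-7.9461) = -5.0
Projection = [-5.0, -5.0]
Squared diffs: [16.2377, 8.6795]
Distance = sqrt(24.9172) = 4.9917


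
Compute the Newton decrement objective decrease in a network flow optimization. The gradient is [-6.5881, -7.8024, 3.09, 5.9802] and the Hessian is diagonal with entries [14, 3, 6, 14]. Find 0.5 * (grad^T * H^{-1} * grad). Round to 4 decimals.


Step 1: H is diagonal, so H^(-1) * g = [-0.4706, -2.6008, 0.515, 0.4272].
Step 2: g^T H^(-1) g = sum_i g_i^2 / H_ii
  = (-6.5881)^2/14 + (-7.8024)^2/3 + (3.09)^2/6 + (5.9802)^2/14
  = 3.1002 + 20.2925 + 1.5914 + 2.5545 = 27.5385
Step 3: Objective decrease = 0.5 * g^T H^(-1) g = 13.7693


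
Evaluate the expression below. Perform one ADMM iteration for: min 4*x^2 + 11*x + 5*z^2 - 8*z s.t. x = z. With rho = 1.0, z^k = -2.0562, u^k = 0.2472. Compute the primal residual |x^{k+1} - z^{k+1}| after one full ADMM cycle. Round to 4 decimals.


ADMM iteration with rho = 1.0, z^k = -2.0562, u^k = 0.2472
Step 1: x-update.
Minimize 4*x^2 + 11*x + (1.0/2)*(x + 2.0562 + 0.2472)^2
FOC: (2*4 + 1.0)*x = -11 + 1.0*(-2.0562 - 0.2472)
x^{k+1} = -1.4782
Step 2: z-update.
Minimize 5*z^2 - 8*z + (1.0/2)*(-1.4782 - z + 0.2472)^2
FOC: (2*5 + 1.0)*z = 8 + 1.0*(-1.4782 + 0.2472)
z^{k+1} = 0.6154
Step 3: u-update.
u^{k+1} = 0.2472 - 1.4782 - 0.6154 = -1.8463
Step 4: Primal residual = |-1.4782 - 0.6154| = 2.0935


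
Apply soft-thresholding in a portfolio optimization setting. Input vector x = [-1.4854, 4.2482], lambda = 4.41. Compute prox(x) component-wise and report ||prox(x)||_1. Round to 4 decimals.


Soft-thresholding with lambda = 4.41:
prox(-1.4854) = sign(-1.4854)*max(|-1.4854| - 4.41, 0) = 0.0
prox(4.2482) = sign(4.2482)*max(|4.2482| - 4.41, 0) = 0.0
prox(x) = [0.0, 0.0]
||prox(x)||_1 = 0.0 + 0.0 = 0.0


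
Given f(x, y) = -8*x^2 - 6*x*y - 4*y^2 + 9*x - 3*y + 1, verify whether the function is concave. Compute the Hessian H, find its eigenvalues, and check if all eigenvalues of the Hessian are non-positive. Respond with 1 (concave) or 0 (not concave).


The Hessian of f(x,y) = -8*x^2 - 6*x*y - 4*y^2 + 9*x - 3*y + 1 is:
H = [[-16, -6], [-6, -8]]
Trace = -16 - 8 = -24
Determinant = -16*-8 - (-6)^2 = 92
Discriminant = (-24)^2 - 4*92 = 208.0
Eigenvalues: lambda_1 = -19.2111, lambda_2 = -4.7889
The function is concave.

1


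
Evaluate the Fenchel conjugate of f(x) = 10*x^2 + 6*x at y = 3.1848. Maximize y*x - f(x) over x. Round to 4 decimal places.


f*(y) = sup_x {y*x - a*x^2 - b*x} = sup_x {(y-b)*x - a*x^2}
FOC: (y - b) - 2a*x = 0 => x* = (y - b)/(2a)
x* = (3.1848 - 6)/(2*10) = -0.1408
f*(3.1848) = (y-b)^2/(4a) = (3.1848 - 6)^2/(4*10)
= 7.9254/40 = 0.1981


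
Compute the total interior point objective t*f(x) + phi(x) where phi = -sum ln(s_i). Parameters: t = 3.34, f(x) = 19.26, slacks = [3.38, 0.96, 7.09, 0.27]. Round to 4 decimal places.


Step 1: Compute log-barrier.
ln values: [1.2179, -0.0408, 1.9587, -1.3093]
phi = -(1.2179 - 0.0408 + 1.9587 - 1.3093) = -1.8264
Step 2: Compute augmented objective.
t*f(x) = 3.34*19.26 = 64.3284
Total = 64.3284 - 1.8264 = 62.502


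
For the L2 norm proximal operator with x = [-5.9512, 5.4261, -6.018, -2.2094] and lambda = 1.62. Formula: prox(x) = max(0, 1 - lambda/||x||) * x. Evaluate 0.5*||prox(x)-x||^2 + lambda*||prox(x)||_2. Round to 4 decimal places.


Step 1: Compute ||x||.
||x|| = 10.2935
Step 2: Compute scaling factor.
scale = max(0, 1 - 1.62/10.2935) = 0.8426
Step 3: prox(x) = [-5.0146, 4.5721, -5.0709, -1.8617]
||prox(x)|| = 8.6735
Step 4: Proximal objective.
0.5*||prox-x||^2 = 1.3122
lambda*||prox|| = 14.0511
Total = 15.3633


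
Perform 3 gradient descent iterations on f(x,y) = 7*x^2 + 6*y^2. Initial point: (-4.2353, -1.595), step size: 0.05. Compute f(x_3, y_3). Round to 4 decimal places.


Gradient descent on f(x,y) = 7*x^2 + 6*y^2.
Starting point: (-4.2353, -1.595), alpha = 0.05
Step 1: grad_x = 2*7*-4.2353 = -59.2942, grad_y = 2*6*-1.595 = -19.14
  x_1 = -4.2353 - 0.05*-59.2942 = -1.2706
  y_1 = -1.595 - 0.05*-19.14 = -0.638
Step 2: grad_x = 2*7*-1.2706 = -17.7883, grad_y = 2*6*-0.638 = -7.656
  x_2 = -1.2706 - 0.05*-17.7883 = -0.3812
  y_2 = -0.638 - 0.05*-7.656 = -0.2552
Step 3: grad_x = 2*7*-0.3812 = -5.3365, grad_y = 2*6*-0.2552 = -3.0624
  x_3 = -0.3812 - 0.05*-5.3365 = -0.1144
  y_3 = -0.2552 - 0.05*-3.0624 = -0.1021
f(-0.1144, -0.1021) = 7*(-0.1144)^2 + 6*(-0.1021)^2 = 0.1541


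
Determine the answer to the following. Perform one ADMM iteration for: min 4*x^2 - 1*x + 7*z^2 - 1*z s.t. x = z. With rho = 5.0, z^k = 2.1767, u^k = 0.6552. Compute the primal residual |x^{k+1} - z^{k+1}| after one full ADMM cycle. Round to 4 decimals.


ADMM iteration with rho = 5.0, z^k = 2.1767, u^k = 0.6552
Step 1: x-update.
Minimize 4*x^2 - 1*x + (5.0/2)*(x - 2.1767 + 0.6552)^2
FOC: (2*4 + 5.0)*x = 1 + 5.0*(2.1767 - 0.6552)
x^{k+1} = 0.6621
Step 2: z-update.
Minimize 7*z^2 - 1*z + (5.0/2)*(0.6621 - z + 0.6552)^2
FOC: (2*7 + 5.0)*z = 1 + 5.0*(0.6621 + 0.6552)
z^{k+1} = 0.3993
Step 3: u-update.
u^{k+1} = 0.6552 + 0.6621 - 0.3993 = 0.918
Step 4: Primal residual = |0.6621 - 0.3993| = 0.2628


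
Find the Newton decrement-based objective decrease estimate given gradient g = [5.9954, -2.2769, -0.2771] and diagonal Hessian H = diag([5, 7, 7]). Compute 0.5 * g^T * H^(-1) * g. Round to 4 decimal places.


Step 1: H is diagonal, so H^(-1) * g = [1.1991, -0.3253, -0.0396].
Step 2: g^T H^(-1) g = sum_i g_i^2 / H_ii
  = (5.9954)^2/5 + (-2.2769)^2/7 + (-0.2771)^2/7
  = 7.189 + 0.7406 + 0.011 = 7.9405
Step 3: Objective decrease = 0.5 * g^T H^(-1) g = 3.9703


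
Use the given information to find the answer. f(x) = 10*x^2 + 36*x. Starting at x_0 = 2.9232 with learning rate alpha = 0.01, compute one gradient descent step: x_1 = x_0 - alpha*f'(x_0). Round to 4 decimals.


We compute the gradient at x_0 and apply the update.
f'(x) = 20*x + 36
f'(2.9232) = 20*2.9232 + 36 = 94.464
x_1 = 2.9232 - 0.01*94.464 = 1.9786


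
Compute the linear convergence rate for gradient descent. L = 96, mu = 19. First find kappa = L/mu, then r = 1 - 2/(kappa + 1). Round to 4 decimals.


Step 1: Compute the condition number.
kappa = L/mu = 96/19 = 5.0526
Step 2: Compute the convergence rate.
r = 1 - 2/(kappa + 1) = 1 - 2*mu/(L + mu) = (L - mu)/(L + mu) = 77/115 = 0.6696


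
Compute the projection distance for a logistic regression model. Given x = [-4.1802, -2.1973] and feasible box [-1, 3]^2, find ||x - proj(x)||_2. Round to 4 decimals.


Project each component onto [-1, 3].
clip(-4.1802) = -1.0, clip(-2.1973) = -1.0
Projection = [-1.0, -1.0]
Squared diffs: [10.1137, 1.4335]
Distance = sqrt(11.5472) = 3.3981


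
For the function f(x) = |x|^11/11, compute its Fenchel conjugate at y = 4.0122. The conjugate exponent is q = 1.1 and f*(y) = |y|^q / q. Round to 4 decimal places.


The conjugate exponent q satisfies 1/p + 1/q = 1.
p = 11, so q = 11/(11 - 1) = 1.1
|y|^q = 4.0122^1.1 = 4.6102
f*(4.0122) = 4.6102 / 1.1 = 4.1911


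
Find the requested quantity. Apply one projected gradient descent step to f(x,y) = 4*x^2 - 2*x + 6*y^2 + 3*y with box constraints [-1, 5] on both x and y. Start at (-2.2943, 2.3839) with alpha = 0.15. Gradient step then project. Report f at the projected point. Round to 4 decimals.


Step 1: Compute gradient at (-2.2943, 2.3839).
grad_x = 2*4*-2.2943 - 2 = -20.3544
grad_y = 2*6*2.3839 + 3 = 31.6068
Step 2: Gradient step.
x_raw = -2.2943 - 0.15*-20.3544 = 0.7589
y_raw = 2.3839 - 0.15*31.6068 = -2.3571
Step 3: Project onto [-1, 5].
x_proj = clip(0.7589) = 0.7589
y_proj = clip(-2.3571) = -1.0
Step 4: Evaluate f.
f(0.7589, -1.0) = 3.7858


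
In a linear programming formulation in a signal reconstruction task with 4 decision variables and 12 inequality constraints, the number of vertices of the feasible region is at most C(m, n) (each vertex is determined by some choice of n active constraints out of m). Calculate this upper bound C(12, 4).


Each vertex corresponds to some choice of n active constraints out of m, so the number of vertices is at most C(m, n) = m! / (n!(m-n)!).
m = 12, n = 4
Numerator: 12 * 11 * 10 * 9
Denominator: 4! = 24
C(12, 4) = 495


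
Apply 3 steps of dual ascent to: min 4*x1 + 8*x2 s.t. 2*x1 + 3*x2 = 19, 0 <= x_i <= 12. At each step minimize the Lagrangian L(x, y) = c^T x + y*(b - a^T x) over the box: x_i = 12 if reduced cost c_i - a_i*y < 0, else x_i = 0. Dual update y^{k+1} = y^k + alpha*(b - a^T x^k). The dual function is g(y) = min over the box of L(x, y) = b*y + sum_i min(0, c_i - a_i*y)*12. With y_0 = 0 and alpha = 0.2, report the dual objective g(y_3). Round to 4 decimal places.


Dual ascent for LP: min 4*x1 + 8*x2, 2*x1 + 3*x2 = 19, 0 <= x_i <= 12
Step 1: y^k = 0.0, reduced costs: (4.0, 8.0)
  x^k = (0.0, 0.0), subgradient = b - a^T x = 19.0
  y^{k+1} = 0.0 + 0.2*19.0 = 3.8
Step 2: y^k = 3.8, reduced costs: (-3.6, -3.4)
  x^k = (12.0, 12.0), subgradient = b - a^T x = -41.0
  y^{k+1} = 3.8 + 0.2*-41.0 = -4.4
Step 3: y^k = -4.4, reduced costs: (12.8, 21.2)
  x^k = (0.0, 0.0), subgradient = b - a^T x = 19.0
  y^{k+1} = -4.4 + 0.2*19.0 = -0.6
Dual objective at y_3 = -0.6: reduced costs (5.2, 9.8), box minimizer x = (0.0, 0.0)
g(y_3) = b*y + (c1 - a1*y)*x1 + (c2 - a2*y)*x2 = 19*(-0.6) + 5.2*0.0 + 9.8*0.0 = -11.4 + 0.0 + 0.0 = -11.4


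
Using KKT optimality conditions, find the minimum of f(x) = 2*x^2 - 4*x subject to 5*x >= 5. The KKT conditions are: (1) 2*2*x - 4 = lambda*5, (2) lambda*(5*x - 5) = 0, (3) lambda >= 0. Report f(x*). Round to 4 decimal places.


Step 1: Try lambda = 0 (constraint inactive).
Stationarity: 2*2*x - 4 = 0
x* = 4/(2*2) = 1.0
Check constraint: 5*1.0 = 5.0 >= 5 -- satisfied.
Step 2: Compute optimal value.
f(x*) = 2*1.0^2 - 4*1.0 = -2.0


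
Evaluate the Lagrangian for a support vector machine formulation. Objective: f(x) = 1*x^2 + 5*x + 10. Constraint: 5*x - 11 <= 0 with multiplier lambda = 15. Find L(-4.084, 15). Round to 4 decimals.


Step 1: Evaluate f(x).
f(-4.084) = 1*(-4.084)^2 + 5*(-4.084) + 10 = 6.2591
Step 2: Evaluate g(x).
g(-4.084) = 5*-4.084 - 11 = -31.42
Step 3: Compute Lagrangian.
L = 6.2591 + 15*-31.42 = -465.0409


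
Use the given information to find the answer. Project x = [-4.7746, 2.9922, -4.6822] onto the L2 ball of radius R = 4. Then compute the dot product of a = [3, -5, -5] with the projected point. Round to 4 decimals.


Step 1: Compute ||x|| (intermediates to 6 decimals).
||x|| = sqrt((-4.7746)^2 + 2.9922^2 + (-4.6822)^2) = 7.32619
Step 2: Project.
Since ||x|| > R, scale = R/||x|| = 4/7.32619 = 0.545986, proj(x) = scale * x
proj(x) = [-2.606865, 1.633699, -2.556416]
Step 3: Dot product.
a^T * proj(x) = 3*(-2.606865) - 5*1.633699 - 5*(-2.556416) = -3.207


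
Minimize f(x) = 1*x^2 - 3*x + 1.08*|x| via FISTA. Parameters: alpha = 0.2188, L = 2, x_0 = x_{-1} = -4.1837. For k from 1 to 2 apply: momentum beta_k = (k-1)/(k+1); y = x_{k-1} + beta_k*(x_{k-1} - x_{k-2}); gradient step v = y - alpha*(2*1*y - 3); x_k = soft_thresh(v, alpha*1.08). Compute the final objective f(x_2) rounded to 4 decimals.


FISTA on f(x) = 1*x^2 - 3*x + 1.08*|x|
L = 2, alpha = 0.2188
Iteration 1: beta = 0.0, y = -4.1837 + 0.0*(-4.1837 + 4.1837) = -4.1837
  grad(y) = -11.3674, v = y - alpha*grad = -1.6965
  prox(v) = soft_thresh(-1.6965, 0.2363) = -1.4602
Iteration 2: beta = 0.3333, y = -1.4602 + 0.3333*(-1.4602 + 4.1837) = -0.5524
  grad(y) = -4.1048, v = y - alpha*grad = 0.3457
  prox(v) = soft_thresh(0.3457, 0.2363) = 0.1094
f(x_2) = 1*0.1094^2 - 3*0.1094 + 1.08*|0.1094| = -0.1981


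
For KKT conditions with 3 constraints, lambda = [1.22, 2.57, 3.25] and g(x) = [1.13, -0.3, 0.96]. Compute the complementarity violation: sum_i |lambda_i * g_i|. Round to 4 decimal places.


KKT complementary slackness check:
lambda_1 * g_1 = 1.22 * 1.13 = 1.3786
lambda_2 * g_2 = 2.57 * -0.3 = -0.771
lambda_3 * g_3 = 3.25 * 0.96 = 3.12
Total violation = 1.3786 + 0.771 + 3.12 = 5.2696


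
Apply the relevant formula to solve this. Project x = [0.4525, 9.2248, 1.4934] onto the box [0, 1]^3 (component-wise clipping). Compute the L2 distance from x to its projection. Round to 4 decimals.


Project each component onto [0, 1].
clip(0.4525) = 0.4525, clip(9.2248) = 1.0, clip(1.4934) = 1.0
Projection = [0.4525, 1.0, 1.0]
Squared diffs: [0.0, 67.6473, 0.2434]
Distance = sqrt(67.8907) = 8.2396


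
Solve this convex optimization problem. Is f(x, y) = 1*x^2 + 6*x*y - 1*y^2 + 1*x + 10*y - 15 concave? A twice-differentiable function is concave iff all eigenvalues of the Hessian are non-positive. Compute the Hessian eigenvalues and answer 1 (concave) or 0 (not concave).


The Hessian of f(x,y) = 1*x^2 + 6*x*y - 1*y^2 + 1*x + 10*y - 15 is:
H = [[2, 6], [6, -2]]
Trace = 2 - 2 = 0
Determinant = 2*-2 - (6)^2 = -40
Discriminant = (0)^2 - 4*-40 = 160.0
Eigenvalues: lambda_1 = -6.3246, lambda_2 = 6.3246
The function is not concave.

0


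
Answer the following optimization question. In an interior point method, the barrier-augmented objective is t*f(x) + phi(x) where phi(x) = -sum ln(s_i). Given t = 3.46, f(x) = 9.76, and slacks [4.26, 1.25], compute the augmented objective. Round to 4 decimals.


Step 1: Compute log-barrier.
ln values: [1.4493, 0.2231]
phi = -(1.4493 + 0.2231) = -1.6724
Step 2: Compute augmented objective.
t*f(x) = 3.46*9.76 = 33.7696
Total = 33.7696 - 1.6724 = 32.0972


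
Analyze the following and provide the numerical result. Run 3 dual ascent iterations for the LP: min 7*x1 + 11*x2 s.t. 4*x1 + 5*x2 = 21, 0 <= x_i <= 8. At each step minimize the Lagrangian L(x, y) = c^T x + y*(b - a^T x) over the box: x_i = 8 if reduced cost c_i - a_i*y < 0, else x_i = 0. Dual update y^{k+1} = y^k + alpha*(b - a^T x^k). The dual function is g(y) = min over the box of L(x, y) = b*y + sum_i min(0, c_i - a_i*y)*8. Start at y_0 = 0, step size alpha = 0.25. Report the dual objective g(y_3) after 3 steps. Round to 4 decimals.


Dual ascent for LP: min 7*x1 + 11*x2, 4*x1 + 5*x2 = 21, 0 <= x_i <= 8
Step 1: y^k = 0.0, reduced costs: (7.0, 11.0)
  x^k = (0.0, 0.0), subgradient = b - a^T x = 21.0
  y^{k+1} = 0.0 + 0.25*21.0 = 5.25
Step 2: y^k = 5.25, reduced costs: (-14.0, -15.25)
  x^k = (8.0, 8.0), subgradient = b - a^T x = -51.0
  y^{k+1} = 5.25 + 0.25*-51.0 = -7.5
Step 3: y^k = -7.5, reduced costs: (37.0, 48.5)
  x^k = (0.0, 0.0), subgradient = b - a^T x = 21.0
  y^{k+1} = -7.5 + 0.25*21.0 = -2.25
Dual objective at y_3 = -2.25: reduced costs (16.0, 22.25), box minimizer x = (0.0, 0.0)
g(y_3) = b*y + (c1 - a1*y)*x1 + (c2 - a2*y)*x2 = 21*(-2.25) + 16.0*0.0 + 22.25*0.0 = -47.25 + 0.0 + 0.0 = -47.25


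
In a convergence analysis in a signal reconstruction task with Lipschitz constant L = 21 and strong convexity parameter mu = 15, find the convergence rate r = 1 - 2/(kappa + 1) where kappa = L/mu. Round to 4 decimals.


Step 1: Compute the condition number.
kappa = L/mu = 21/15 = 1.4
Step 2: Compute the convergence rate.
r = 1 - 2/(kappa + 1) = 1 - 2*mu/(L + mu) = (L - mu)/(L + mu) = 6/36 = 0.1667


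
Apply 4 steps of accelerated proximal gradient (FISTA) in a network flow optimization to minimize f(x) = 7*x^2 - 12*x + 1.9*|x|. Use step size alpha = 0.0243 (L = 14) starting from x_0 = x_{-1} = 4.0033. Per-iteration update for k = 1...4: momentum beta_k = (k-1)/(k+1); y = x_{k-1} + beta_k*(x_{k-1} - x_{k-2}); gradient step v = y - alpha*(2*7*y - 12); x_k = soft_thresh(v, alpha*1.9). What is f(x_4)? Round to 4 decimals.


FISTA on f(x) = 7*x^2 - 12*x + 1.9*|x|
L = 14, alpha = 0.0243
Iteration 1: beta = 0.0, y = 4.0033 + 0.0*(4.0033 - 4.0033) = 4.0033
  grad(y) = 44.0462, v = y - alpha*grad = 2.933
  prox(v) = soft_thresh(2.933, 0.0462) = 2.8868
Iteration 2: beta = 0.3333, y = 2.8868 + 0.3333*(2.8868 - 4.0033) = 2.5146
  grad(y) = 23.205, v = y - alpha*grad = 1.9508
  prox(v) = soft_thresh(1.9508, 0.0462) = 1.9046
Iteration 3: beta = 0.5, y = 1.9046 + 0.5*(1.9046 - 2.8868) = 1.4135
  grad(y) = 7.7888, v = y - alpha*grad = 1.2242
  prox(v) = soft_thresh(1.2242, 0.0462) = 1.178
Iteration 4: beta = 0.6, y = 1.178 + 0.6*(1.178 - 1.9046) = 0.7421
  grad(y) = -1.6103, v = y - alpha*grad = 0.7813
  prox(v) = soft_thresh(0.7813, 0.0462) = 0.7351
f(x_4) = 7*0.7351^2 - 12*0.7351 + 1.9*|0.7351| = -3.6419


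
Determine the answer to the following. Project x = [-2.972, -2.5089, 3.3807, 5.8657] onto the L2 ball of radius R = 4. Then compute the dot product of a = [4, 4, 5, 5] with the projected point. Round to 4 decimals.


Step 1: Compute ||x|| (intermediates to 6 decimals).
||x|| = sqrt((-2.972)^2 + (-2.5089)^2 + 3.3807^2 + 5.8657^2) = 7.807876
Step 2: Project.
Since ||x|| > R, scale = R/||x|| = 4/7.807876 = 0.512303, proj(x) = scale * x
proj(x) = [-1.522565, -1.285317, 1.731943, 3.005016]
Step 3: Dot product.
a^T * proj(x) = 4*(-1.522565) + 4*(-1.285317) + 5*1.731943 + 5*3.005016 = 12.4533


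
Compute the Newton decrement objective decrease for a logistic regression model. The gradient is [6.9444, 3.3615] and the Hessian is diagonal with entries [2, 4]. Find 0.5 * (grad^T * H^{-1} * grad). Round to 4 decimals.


Step 1: H is diagonal, so H^(-1) * g = [3.4722, 0.8404].
Step 2: g^T H^(-1) g = sum_i g_i^2 / H_ii
  = (6.9444)^2/2 + (3.3615)^2/4
  = 24.1123 + 2.8249 = 26.9373
Step 3: Objective decrease = 0.5 * g^T H^(-1) g = 13.4686


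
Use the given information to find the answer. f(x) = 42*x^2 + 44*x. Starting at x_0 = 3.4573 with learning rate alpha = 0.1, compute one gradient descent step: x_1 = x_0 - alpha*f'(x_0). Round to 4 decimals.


We compute the gradient at x_0 and apply the update.
f'(x) = 84*x + 44
f'(3.4573) = 84*3.4573 + 44 = 334.4132
x_1 = 3.4573 - 0.1*334.4132 = -29.984


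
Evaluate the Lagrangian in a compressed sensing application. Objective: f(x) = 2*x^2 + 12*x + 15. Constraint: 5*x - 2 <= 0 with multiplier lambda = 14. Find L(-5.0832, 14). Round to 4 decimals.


Step 1: Evaluate f(x).
f(-5.0832) = 2*(-5.0832)^2 + 12*(-5.0832) + 15 = 5.6794
Step 2: Evaluate g(x).
g(-5.0832) = 5*-5.0832 - 2 = -27.416
Step 3: Compute Lagrangian.
L = 5.6794 + 14*-27.416 = -378.1446


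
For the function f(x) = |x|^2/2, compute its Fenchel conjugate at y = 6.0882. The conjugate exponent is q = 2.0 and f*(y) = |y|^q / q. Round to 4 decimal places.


The conjugate exponent q satisfies 1/p + 1/q = 1.
p = 2, so q = 2/(2 - 1) = 2.0
|y|^q = 6.0882^2.0 = 37.0662
f*(6.0882) = 37.0662 / 2.0 = 18.5331


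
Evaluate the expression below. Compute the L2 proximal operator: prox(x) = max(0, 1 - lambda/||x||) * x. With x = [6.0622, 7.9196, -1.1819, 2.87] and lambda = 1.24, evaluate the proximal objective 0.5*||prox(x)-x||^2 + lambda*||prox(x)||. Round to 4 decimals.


Step 1: Compute ||x||.
||x|| = 10.4453
Step 2: Compute scaling factor.
scale = max(0, 1 - 1.24/10.4453) = 0.8813
Step 3: prox(x) = [5.3425, 6.9794, -1.0416, 2.5293]
||prox(x)|| = 9.2053
Step 4: Proximal objective.
0.5*||prox-x||^2 = 0.7688
lambda*||prox|| = 11.4146
Total = 12.1834


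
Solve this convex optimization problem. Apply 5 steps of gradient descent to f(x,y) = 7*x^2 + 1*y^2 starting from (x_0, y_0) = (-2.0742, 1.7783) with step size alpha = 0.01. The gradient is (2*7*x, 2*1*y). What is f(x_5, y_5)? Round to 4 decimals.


Gradient descent on f(x,y) = 7*x^2 + 1*y^2.
Starting point: (-2.0742, 1.7783), alpha = 0.01
Step 1: grad_x = 2*7*-2.0742 = -29.0388, grad_y = 2*1*1.7783 = 3.5566
  x_1 = -2.0742 - 0.01*-29.0388 = -1.7838
  y_1 = 1.7783 - 0.01*3.5566 = 1.7427
Step 2: grad_x = 2*7*-1.7838 = -24.9734, grad_y = 2*1*1.7427 = 3.4855
  x_2 = -1.7838 - 0.01*-24.9734 = -1.5341
  y_2 = 1.7427 - 0.01*3.4855 = 1.7079
Step 3: grad_x = 2*7*-1.5341 = -21.4771, grad_y = 2*1*1.7079 = 3.4158
  x_3 = -1.5341 - 0.01*-21.4771 = -1.3193
  y_3 = 1.7079 - 0.01*3.4158 = 1.6737
Step 4: grad_x = 2*7*-1.3193 = -18.4703, grad_y = 2*1*1.6737 = 3.3474
  x_4 = -1.3193 - 0.01*-18.4703 = -1.1346
  y_4 = 1.6737 - 0.01*3.3474 = 1.6402
Step 5: grad_x = 2*7*-1.1346 = -15.8845, grad_y = 2*1*1.6402 = 3.2805
  x_5 = -1.1346 - 0.01*-15.8845 = -0.9758
  y_5 = 1.6402 - 0.01*3.2805 = 1.6074
f(-0.9758, 1.6074) = 7*(-0.9758)^2 + 1*1.6074^2 = 9.2486


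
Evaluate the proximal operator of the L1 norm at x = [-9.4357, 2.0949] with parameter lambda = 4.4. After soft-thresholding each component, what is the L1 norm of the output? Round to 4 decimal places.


Soft-thresholding with lambda = 4.4:
prox(-9.4357) = sign(-9.4357)*max(|-9.4357| - 4.4, 0) = -5.0357
prox(2.0949) = sign(2.0949)*max(|2.0949| - 4.4, 0) = 0.0
prox(x) = [-5.0357, 0.0]
||prox(x)||_1 = 5.0357 + 0.0 = 5.0357


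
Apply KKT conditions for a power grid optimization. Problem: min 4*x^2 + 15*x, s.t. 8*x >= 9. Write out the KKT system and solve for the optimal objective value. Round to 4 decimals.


Step 1: Try lambda = 0 (constraint inactive).
x_unc = -15/(2*4) = -1.875
Check: 8*-1.875 = -15.0 < 9 -- violated!
Step 2: Constraint must be active: 8*x = 9
x* = 9/8 = 1.125
lambda = (2*4*1.125 + 15)/8 = 3.0
Step 3: Compute optimal value.
f(x*) = 4*1.125^2 + 15*1.125 = 21.9375


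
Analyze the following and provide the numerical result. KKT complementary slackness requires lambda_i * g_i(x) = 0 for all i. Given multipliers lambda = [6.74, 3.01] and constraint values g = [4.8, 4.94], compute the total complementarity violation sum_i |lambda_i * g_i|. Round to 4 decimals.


KKT complementary slackness check:
lambda_1 * g_1 = 6.74 * 4.8 = 32.352
lambda_2 * g_2 = 3.01 * 4.94 = 14.8694
Total violation = 32.352 + 14.8694 = 47.2214


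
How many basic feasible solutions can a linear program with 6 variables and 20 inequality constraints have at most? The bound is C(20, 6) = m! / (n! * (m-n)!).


Each vertex corresponds to some choice of n active constraints out of m, so the number of vertices is at most C(m, n) = m! / (n!(m-n)!).
m = 20, n = 6
Numerator: 20 * 19 * 18 * 17 * 16 * 15
Denominator: 6! = 720
C(20, 6) = 38760


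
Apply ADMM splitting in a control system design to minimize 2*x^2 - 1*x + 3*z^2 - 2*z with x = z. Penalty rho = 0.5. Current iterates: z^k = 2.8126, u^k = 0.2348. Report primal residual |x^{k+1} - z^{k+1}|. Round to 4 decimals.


ADMM iteration with rho = 0.5, z^k = 2.8126, u^k = 0.2348
Step 1: x-update.
Minimize 2*x^2 - 1*x + (0.5/2)*(x - 2.8126 + 0.2348)^2
FOC: (2*2 + 0.5)*x = 1 + 0.5*(2.8126 - 0.2348)
x^{k+1} = 0.5086
Step 2: z-update.
Minimize 3*z^2 - 2*z + (0.5/2)*(0.5086 - z + 0.2348)^2
FOC: (2*3 + 0.5)*z = 2 + 0.5*(0.5086 + 0.2348)
z^{k+1} = 0.3649
Step 3: u-update.
u^{k+1} = 0.2348 + 0.5086 - 0.3649 = 0.3786
Step 4: Primal residual = |0.5086 - 0.3649| = 0.1438


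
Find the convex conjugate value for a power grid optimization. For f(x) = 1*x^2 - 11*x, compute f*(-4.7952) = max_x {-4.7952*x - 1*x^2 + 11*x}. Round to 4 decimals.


f*(y) = sup_x {y*x - a*x^2 - b*x} = sup_x {(y-b)*x - a*x^2}
FOC: (y - b) - 2a*x = 0 => x* = (y - b)/(2a)
x* = (-4.7952 + 11)/(2*1) = 3.1024
f*(-4.7952) = (y-b)^2/(4a) = (-4.7952 + 11)^2/(4*1)
= 38.4995/4 = 9.6249


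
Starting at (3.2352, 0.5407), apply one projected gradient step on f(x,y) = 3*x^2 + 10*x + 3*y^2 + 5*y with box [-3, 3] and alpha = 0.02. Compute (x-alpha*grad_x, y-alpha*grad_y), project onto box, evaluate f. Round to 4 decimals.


Step 1: Compute gradient at (3.2352, 0.5407).
grad_x = 2*3*3.2352 + 10 = 29.4112
grad_y = 2*3*0.5407 + 5 = 8.2442
Step 2: Gradient step.
x_raw = 3.2352 - 0.02*29.4112 = 2.647
y_raw = 0.5407 - 0.02*8.2442 = 0.3758
Step 3: Project onto [-3, 3].
x_proj = clip(2.647) = 2.647
y_proj = clip(0.3758) = 0.3758
Step 4: Evaluate f.
f(2.647, 0.3758) = 49.792


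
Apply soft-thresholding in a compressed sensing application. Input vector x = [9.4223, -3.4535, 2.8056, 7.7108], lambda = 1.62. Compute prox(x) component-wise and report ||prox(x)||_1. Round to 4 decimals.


Soft-thresholding with lambda = 1.62:
prox(9.4223) = sign(9.4223)*max(|9.4223| - 1.62, 0) = 7.8023
prox(-3.4535) = sign(-3.4535)*max(|-3.4535| - 1.62, 0) = -1.8335
prox(2.8056) = sign(2.8056)*max(|2.8056| - 1.62, 0) = 1.1856
prox(7.7108) = sign(7.7108)*max(|7.7108| - 1.62, 0) = 6.0908
prox(x) = [7.8023, -1.8335, 1.1856, 6.0908]
||prox(x)||_1 = 7.8023 + 1.8335 + 1.1856 + 6.0908 = 16.9122


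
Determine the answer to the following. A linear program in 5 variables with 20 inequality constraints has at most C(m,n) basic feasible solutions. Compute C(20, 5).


Each vertex corresponds to some choice of n active constraints out of m, so the number of vertices is at most C(m, n) = m! / (n!(m-n)!).
m = 20, n = 5
Numerator: 20 * 19 * 18 * 17 * 16
Denominator: 5! = 120
C(20, 5) = 15504


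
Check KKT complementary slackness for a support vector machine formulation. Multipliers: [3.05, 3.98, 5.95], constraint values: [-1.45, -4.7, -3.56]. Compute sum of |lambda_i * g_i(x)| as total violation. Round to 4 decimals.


KKT complementary slackness check:
lambda_1 * g_1 = 3.05 * -1.45 = -4.4225
lambda_2 * g_2 = 3.98 * -4.7 = -18.706
lambda_3 * g_3 = 5.95 * -3.56 = -21.182
Total violation = 4.4225 + 18.706 + 21.182 = 44.3105


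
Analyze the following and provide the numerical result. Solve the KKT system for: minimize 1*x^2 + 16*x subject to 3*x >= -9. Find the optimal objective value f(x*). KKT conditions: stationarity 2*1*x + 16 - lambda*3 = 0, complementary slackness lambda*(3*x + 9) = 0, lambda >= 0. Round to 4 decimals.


Step 1: Try lambda = 0 (constraint inactive).
x_unc = -16/(2*1) = -8.0
Check: 3*-8.0 = -24.0 < -9 -- violated!
Step 2: Constraint must be active: 3*x = -9
x* = -9/3 = -3.0
lambda = (2*1*(-3.0) + 16)/3 = 3.3333
Step 3: Compute optimal value.
f(x*) = 1*(-3.0)^2 + 16*(-3.0) = -39.0


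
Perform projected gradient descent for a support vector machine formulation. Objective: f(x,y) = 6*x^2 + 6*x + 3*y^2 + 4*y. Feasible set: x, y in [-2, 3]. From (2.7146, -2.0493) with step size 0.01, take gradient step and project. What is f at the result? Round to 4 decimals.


Step 1: Compute gradient at (2.7146, -2.0493).
grad_x = 2*6*2.7146 + 6 = 38.5752
grad_y = 2*3*-2.0493 + 4 = -8.2958
Step 2: Gradient step.
x_raw = 2.7146 - 0.01*38.5752 = 2.3288
y_raw = -2.0493 - 0.01*-8.2958 = -1.9663
Step 3: Project onto [-2, 3].
x_proj = clip(2.3288) = 2.3288
y_proj = clip(-1.9663) = -1.9663
Step 4: Evaluate f.
f(2.3288, -1.9663) = 50.2484


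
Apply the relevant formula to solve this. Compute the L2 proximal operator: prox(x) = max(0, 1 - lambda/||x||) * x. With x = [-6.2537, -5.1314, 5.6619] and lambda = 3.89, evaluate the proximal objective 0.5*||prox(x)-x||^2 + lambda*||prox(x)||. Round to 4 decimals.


Step 1: Compute ||x||.
||x|| = 9.8741
Step 2: Compute scaling factor.
scale = max(0, 1 - 3.89/9.8741) = 0.606
Step 3: prox(x) = [-3.79, -3.1098, 3.4313]
||prox(x)|| = 5.9841
Step 4: Proximal objective.
0.5*||prox-x||^2 = 7.5661
lambda*||prox|| = 23.2781
Total = 30.8441


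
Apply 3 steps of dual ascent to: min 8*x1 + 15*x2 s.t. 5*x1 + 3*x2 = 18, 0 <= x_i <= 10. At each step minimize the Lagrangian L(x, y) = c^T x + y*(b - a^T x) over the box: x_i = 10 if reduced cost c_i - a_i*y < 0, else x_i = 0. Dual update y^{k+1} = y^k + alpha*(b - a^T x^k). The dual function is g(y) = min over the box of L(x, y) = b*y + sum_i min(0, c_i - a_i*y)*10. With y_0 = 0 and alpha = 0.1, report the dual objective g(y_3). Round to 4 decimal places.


Dual ascent for LP: min 8*x1 + 15*x2, 5*x1 + 3*x2 = 18, 0 <= x_i <= 10
Step 1: y^k = 0.0, reduced costs: (8.0, 15.0)
  x^k = (0.0, 0.0), subgradient = b - a^T x = 18.0
  y^{k+1} = 0.0 + 0.1*18.0 = 1.8
Step 2: y^k = 1.8, reduced costs: (-1.0, 9.6)
  x^k = (10.0, 0.0), subgradient = b - a^T x = -32.0
  y^{k+1} = 1.8 + 0.1*-32.0 = -1.4
Step 3: y^k = -1.4, reduced costs: (15.0, 19.2)
  x^k = (0.0, 0.0), subgradient = b - a^T x = 18.0
  y^{k+1} = -1.4 + 0.1*18.0 = 0.4
Dual objective at y_3 = 0.4: reduced costs (6.0, 13.8), box minimizer x = (0.0, 0.0)
g(y_3) = b*y + (c1 - a1*y)*x1 + (c2 - a2*y)*x2 = 18*0.4 + 6.0*0.0 + 13.8*0.0 = 7.2 + 0.0 + 0.0 = 7.2


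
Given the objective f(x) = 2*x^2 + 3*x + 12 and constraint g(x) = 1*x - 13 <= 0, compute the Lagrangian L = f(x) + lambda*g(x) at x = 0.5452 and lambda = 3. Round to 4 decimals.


Step 1: Evaluate f(x).
f(0.5452) = 2*0.5452^2 + 3*0.5452 + 12 = 14.2301
Step 2: Evaluate g(x).
g(0.5452) = 1*0.5452 - 13 = -12.4548
Step 3: Compute Lagrangian.
L = 14.2301 + 3*-12.4548 = -23.1343


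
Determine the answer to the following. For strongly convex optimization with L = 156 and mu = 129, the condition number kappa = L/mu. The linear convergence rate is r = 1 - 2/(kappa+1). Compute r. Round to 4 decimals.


Step 1: Compute the condition number.
kappa = L/mu = 156/129 = 1.2093
Step 2: Compute the convergence rate.
r = 1 - 2/(kappa + 1) = 1 - 2*mu/(L + mu) = (L - mu)/(L + mu) = 27/285 = 0.0947


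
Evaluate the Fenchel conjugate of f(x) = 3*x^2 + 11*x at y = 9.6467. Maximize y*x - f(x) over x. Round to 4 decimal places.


f*(y) = sup_x {y*x - a*x^2 - b*x} = sup_x {(y-b)*x - a*x^2}
FOC: (y - b) - 2a*x = 0 => x* = (y - b)/(2a)
x* = (9.6467 - 11)/(2*3) = -0.2256
f*(9.6467) = (y-b)^2/(4a) = (9.6467 - 11)^2/(4*3)
= 1.8314/12 = 0.1526


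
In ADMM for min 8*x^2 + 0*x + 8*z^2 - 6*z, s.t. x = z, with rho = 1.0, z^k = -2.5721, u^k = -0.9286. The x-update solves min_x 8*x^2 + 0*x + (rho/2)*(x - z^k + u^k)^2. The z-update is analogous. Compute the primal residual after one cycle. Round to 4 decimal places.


ADMM iteration with rho = 1.0, z^k = -2.5721, u^k = -0.9286
Step 1: x-update.
Minimize 8*x^2 + 0*x + (1.0/2)*(x + 2.5721 - 0.9286)^2
FOC: (2*8 + 1.0)*x = 0 + 1.0*(-2.5721 + 0.9286)
x^{k+1} = -0.0967
Step 2: z-update.
Minimize 8*z^2 - 6*z + (1.0/2)*(-0.0967 - z - 0.9286)^2
FOC: (2*8 + 1.0)*z = 6 + 1.0*(-0.0967 - 0.9286)
z^{k+1} = 0.2926
Step 3: u-update.
u^{k+1} = -0.9286 - 0.0967 - 0.2926 = -1.3179
Step 4: Primal residual = |-0.0967 - 0.2926| = 0.3893


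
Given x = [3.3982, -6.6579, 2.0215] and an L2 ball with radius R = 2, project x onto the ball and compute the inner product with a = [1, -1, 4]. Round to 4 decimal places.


Step 1: Compute ||x|| (intermediates to 6 decimals).
||x|| = sqrt(3.3982^2 + (-6.6579)^2 + 2.0215^2) = 7.743504
Step 2: Project.
Since ||x|| > R, scale = R/||x|| = 2/7.743504 = 0.258281, proj(x) = scale * x
proj(x) = [0.87769, -1.719609, 0.522115]
Step 3: Dot product.
a^T * proj(x) = 1*0.87769 - 1*(-1.719609) + 4*0.522115 = 4.6858


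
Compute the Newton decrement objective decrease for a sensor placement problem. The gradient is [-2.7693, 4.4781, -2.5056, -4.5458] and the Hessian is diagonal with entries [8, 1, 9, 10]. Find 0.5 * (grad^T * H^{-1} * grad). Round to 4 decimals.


Step 1: H is diagonal, so H^(-1) * g = [-0.3462, 4.4781, -0.2784, -0.4546].
Step 2: g^T H^(-1) g = sum_i g_i^2 / H_ii
  = (-2.7693)^2/8 + (4.4781)^2/1 + (-2.5056)^2/9 + (-4.5458)^2/10
  = 0.9586 + 20.0534 + 0.6976 + 2.0664 = 23.776
Step 3: Objective decrease = 0.5 * g^T H^(-1) g = 11.888


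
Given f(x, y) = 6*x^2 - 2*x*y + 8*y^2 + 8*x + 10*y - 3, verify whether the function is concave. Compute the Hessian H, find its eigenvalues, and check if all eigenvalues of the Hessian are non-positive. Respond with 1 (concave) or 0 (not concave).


The Hessian of f(x,y) = 6*x^2 - 2*x*y + 8*y^2 + 8*x + 10*y - 3 is:
H = [[12, -2], [-2, 16]]
Trace = 12 + 16 = 28
Determinant = 12*16 - (-2)^2 = 188
Discriminant = (28)^2 - 4*188 = 32.0
Eigenvalues: lambda_1 = 11.1716, lambda_2 = 16.8284
The function is not concave.

0


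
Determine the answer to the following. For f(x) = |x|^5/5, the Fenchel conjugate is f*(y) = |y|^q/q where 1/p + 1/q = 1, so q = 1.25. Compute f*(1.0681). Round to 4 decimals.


The conjugate exponent q satisfies 1/p + 1/q = 1.
p = 5, so q = 5/(5 - 1) = 1.25
|y|^q = 1.0681^1.25 = 1.0858
f*(1.0681) = 1.0858 / 1.25 = 0.8687


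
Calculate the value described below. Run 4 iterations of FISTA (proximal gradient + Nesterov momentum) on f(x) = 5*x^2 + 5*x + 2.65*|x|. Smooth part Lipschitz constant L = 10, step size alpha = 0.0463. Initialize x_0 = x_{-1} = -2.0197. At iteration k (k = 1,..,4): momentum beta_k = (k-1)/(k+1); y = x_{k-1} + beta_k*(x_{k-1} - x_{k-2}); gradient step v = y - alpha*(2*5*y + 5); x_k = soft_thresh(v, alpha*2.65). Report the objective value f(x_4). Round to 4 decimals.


FISTA on f(x) = 5*x^2 + 5*x + 2.65*|x|
L = 10, alpha = 0.0463
Iteration 1: beta = 0.0, y = -2.0197 + 0.0*(-2.0197 + 2.0197) = -2.0197
  grad(y) = -15.197, v = y - alpha*grad = -1.3161
  prox(v) = soft_thresh(-1.3161, 0.1227) = -1.1934
Iteration 2: beta = 0.3333, y = -1.1934 + 0.3333*(-1.1934 + 2.0197) = -0.9179
  grad(y) = -4.1795, v = y - alpha*grad = -0.7244
  prox(v) = soft_thresh(-0.7244, 0.1227) = -0.6017
Iteration 3: beta = 0.5, y = -0.6017 + 0.5*(-0.6017 + 1.1934) = -0.3059
  grad(y) = 1.9408, v = y - alpha*grad = -0.3958
  prox(v) = soft_thresh(-0.3958, 0.1227) = -0.2731
Iteration 4: beta = 0.6, y = -0.2731 + 0.6*(-0.2731 + 0.6017) = -0.0759
  grad(y) = 4.2411, v = y - alpha*grad = -0.2723
  prox(v) = soft_thresh(-0.2723, 0.1227) = -0.1496
f(x_4) = 5*(-0.1496)^2 + 5*(-0.1496) + 2.65*|-0.1496| = -0.2396


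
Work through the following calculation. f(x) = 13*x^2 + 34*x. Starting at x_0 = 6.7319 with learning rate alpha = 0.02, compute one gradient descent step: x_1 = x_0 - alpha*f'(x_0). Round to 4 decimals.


We compute the gradient at x_0 and apply the update.
f'(x) = 26*x + 34
f'(6.7319) = 26*6.7319 + 34 = 209.0294
x_1 = 6.7319 - 0.02*209.0294 = 2.5513


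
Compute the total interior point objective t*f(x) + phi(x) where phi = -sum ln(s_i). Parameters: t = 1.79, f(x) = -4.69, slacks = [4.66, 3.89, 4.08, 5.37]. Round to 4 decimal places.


Step 1: Compute log-barrier.
ln values: [1.539, 1.3584, 1.4061, 1.6808]
phi = -(1.539 + 1.3584 + 1.4061 + 1.6808) = -5.9843
Step 2: Compute augmented objective.
t*f(x) = 1.79*-4.69 = -8.3951
Total = -8.3951 - 5.9843 = -14.3794
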